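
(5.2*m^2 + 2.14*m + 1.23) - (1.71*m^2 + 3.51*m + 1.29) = 3.49*m^2 - 1.37*m - 0.0600000000000001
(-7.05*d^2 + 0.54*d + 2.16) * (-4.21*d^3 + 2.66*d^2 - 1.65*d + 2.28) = 29.6805*d^5 - 21.0264*d^4 + 3.9753*d^3 - 11.2194*d^2 - 2.3328*d + 4.9248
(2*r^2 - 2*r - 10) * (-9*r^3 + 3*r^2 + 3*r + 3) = -18*r^5 + 24*r^4 + 90*r^3 - 30*r^2 - 36*r - 30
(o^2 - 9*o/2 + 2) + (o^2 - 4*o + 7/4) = 2*o^2 - 17*o/2 + 15/4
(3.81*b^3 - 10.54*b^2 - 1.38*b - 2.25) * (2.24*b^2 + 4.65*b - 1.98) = 8.5344*b^5 - 5.8931*b^4 - 59.646*b^3 + 9.4122*b^2 - 7.7301*b + 4.455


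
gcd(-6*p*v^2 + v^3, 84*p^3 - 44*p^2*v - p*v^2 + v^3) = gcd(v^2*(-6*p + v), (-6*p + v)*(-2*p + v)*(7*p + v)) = 6*p - v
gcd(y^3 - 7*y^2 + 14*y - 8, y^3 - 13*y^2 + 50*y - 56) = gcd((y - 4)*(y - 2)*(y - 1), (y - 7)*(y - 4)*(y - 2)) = y^2 - 6*y + 8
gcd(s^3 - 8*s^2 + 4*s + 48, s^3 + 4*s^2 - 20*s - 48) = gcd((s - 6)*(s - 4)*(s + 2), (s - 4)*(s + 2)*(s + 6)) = s^2 - 2*s - 8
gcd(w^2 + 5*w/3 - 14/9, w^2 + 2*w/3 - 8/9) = w - 2/3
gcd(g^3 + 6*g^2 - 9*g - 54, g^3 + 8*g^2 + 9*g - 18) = g^2 + 9*g + 18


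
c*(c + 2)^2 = c^3 + 4*c^2 + 4*c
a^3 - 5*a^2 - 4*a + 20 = (a - 5)*(a - 2)*(a + 2)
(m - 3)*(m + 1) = m^2 - 2*m - 3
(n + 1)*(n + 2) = n^2 + 3*n + 2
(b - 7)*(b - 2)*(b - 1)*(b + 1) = b^4 - 9*b^3 + 13*b^2 + 9*b - 14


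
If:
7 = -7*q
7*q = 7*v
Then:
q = -1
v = -1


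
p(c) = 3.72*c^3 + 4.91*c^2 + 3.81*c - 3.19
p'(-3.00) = 74.79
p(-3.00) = -70.87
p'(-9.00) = 819.39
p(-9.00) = -2351.65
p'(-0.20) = 2.29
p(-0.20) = -3.79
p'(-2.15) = 34.28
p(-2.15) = -25.66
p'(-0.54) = 1.76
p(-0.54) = -4.40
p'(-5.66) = 305.75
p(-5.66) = -541.98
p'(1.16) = 30.22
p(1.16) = 13.64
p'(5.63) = 412.83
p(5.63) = 837.74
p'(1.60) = 48.09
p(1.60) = 30.71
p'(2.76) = 115.93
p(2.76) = 122.94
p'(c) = 11.16*c^2 + 9.82*c + 3.81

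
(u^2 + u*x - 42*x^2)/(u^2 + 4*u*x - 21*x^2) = (-u + 6*x)/(-u + 3*x)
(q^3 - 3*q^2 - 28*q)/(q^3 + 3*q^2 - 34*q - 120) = q*(q - 7)/(q^2 - q - 30)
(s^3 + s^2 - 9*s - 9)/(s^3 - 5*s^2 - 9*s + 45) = (s + 1)/(s - 5)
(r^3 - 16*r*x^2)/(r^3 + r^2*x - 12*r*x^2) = (-r + 4*x)/(-r + 3*x)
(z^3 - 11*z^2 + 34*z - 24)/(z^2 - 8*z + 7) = (z^2 - 10*z + 24)/(z - 7)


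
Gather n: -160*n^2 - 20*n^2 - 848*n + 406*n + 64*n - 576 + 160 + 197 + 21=-180*n^2 - 378*n - 198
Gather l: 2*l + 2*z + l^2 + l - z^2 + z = l^2 + 3*l - z^2 + 3*z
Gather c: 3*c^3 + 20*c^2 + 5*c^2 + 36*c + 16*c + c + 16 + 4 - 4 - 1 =3*c^3 + 25*c^2 + 53*c + 15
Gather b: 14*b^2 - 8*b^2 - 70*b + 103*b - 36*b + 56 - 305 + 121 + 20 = 6*b^2 - 3*b - 108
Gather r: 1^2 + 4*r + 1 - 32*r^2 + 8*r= -32*r^2 + 12*r + 2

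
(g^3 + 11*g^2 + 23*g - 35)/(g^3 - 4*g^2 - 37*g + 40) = (g + 7)/(g - 8)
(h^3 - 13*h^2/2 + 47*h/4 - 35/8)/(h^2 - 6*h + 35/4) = h - 1/2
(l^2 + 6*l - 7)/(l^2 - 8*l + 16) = (l^2 + 6*l - 7)/(l^2 - 8*l + 16)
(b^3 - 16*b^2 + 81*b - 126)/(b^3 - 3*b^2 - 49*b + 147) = (b - 6)/(b + 7)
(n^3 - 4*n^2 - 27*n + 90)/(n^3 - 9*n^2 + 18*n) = (n + 5)/n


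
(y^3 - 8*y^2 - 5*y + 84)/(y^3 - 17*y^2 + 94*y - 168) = (y + 3)/(y - 6)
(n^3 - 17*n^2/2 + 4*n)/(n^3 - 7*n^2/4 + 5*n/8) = 4*(n - 8)/(4*n - 5)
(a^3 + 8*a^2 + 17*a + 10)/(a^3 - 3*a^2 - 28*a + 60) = (a^2 + 3*a + 2)/(a^2 - 8*a + 12)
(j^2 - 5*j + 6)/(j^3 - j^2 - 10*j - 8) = (-j^2 + 5*j - 6)/(-j^3 + j^2 + 10*j + 8)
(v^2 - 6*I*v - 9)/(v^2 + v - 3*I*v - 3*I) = (v - 3*I)/(v + 1)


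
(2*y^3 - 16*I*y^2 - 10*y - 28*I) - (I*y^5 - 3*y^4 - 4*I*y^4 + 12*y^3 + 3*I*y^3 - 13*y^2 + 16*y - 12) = -I*y^5 + 3*y^4 + 4*I*y^4 - 10*y^3 - 3*I*y^3 + 13*y^2 - 16*I*y^2 - 26*y + 12 - 28*I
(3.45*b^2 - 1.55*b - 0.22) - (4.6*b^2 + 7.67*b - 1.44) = -1.15*b^2 - 9.22*b + 1.22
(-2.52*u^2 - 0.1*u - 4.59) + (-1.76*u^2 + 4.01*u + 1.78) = -4.28*u^2 + 3.91*u - 2.81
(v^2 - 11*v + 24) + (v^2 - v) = 2*v^2 - 12*v + 24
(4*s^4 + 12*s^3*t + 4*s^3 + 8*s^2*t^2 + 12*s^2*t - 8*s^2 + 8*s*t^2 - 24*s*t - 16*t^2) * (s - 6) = 4*s^5 + 12*s^4*t - 20*s^4 + 8*s^3*t^2 - 60*s^3*t - 32*s^3 - 40*s^2*t^2 - 96*s^2*t + 48*s^2 - 64*s*t^2 + 144*s*t + 96*t^2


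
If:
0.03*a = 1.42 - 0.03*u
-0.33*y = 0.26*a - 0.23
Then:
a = 0.884615384615385 - 1.26923076923077*y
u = 1.26923076923077*y + 46.4487179487179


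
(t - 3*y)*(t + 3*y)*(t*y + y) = t^3*y + t^2*y - 9*t*y^3 - 9*y^3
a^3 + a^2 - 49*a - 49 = (a - 7)*(a + 1)*(a + 7)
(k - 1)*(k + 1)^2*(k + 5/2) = k^4 + 7*k^3/2 + 3*k^2/2 - 7*k/2 - 5/2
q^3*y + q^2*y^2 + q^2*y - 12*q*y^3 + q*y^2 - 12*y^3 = (q - 3*y)*(q + 4*y)*(q*y + y)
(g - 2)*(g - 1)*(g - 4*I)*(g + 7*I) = g^4 - 3*g^3 + 3*I*g^3 + 30*g^2 - 9*I*g^2 - 84*g + 6*I*g + 56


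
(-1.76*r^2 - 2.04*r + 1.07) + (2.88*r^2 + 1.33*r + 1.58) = 1.12*r^2 - 0.71*r + 2.65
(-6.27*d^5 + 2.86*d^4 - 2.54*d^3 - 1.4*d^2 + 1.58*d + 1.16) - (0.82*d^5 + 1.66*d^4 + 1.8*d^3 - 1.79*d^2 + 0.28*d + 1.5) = -7.09*d^5 + 1.2*d^4 - 4.34*d^3 + 0.39*d^2 + 1.3*d - 0.34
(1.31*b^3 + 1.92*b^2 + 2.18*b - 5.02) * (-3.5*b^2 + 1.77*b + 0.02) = -4.585*b^5 - 4.4013*b^4 - 4.2054*b^3 + 21.467*b^2 - 8.8418*b - 0.1004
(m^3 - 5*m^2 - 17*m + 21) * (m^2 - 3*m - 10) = m^5 - 8*m^4 - 12*m^3 + 122*m^2 + 107*m - 210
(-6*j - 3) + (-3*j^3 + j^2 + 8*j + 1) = -3*j^3 + j^2 + 2*j - 2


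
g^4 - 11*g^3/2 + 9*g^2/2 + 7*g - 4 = (g - 4)*(g - 2)*(g - 1/2)*(g + 1)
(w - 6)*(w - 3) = w^2 - 9*w + 18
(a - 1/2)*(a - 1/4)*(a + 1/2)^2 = a^4 + a^3/4 - 3*a^2/8 - a/16 + 1/32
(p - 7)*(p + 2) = p^2 - 5*p - 14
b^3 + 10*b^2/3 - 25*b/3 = b*(b - 5/3)*(b + 5)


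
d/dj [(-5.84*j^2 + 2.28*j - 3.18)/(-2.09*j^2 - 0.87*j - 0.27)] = (9.846*j^2 - 10.1388*j - 3.3822)/(4.3681*j^4 + 3.6366*j^3 + 1.8855*j^2 + 0.4698*j + 0.0729)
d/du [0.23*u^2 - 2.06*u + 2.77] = 0.46*u - 2.06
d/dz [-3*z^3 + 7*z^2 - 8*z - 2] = -9*z^2 + 14*z - 8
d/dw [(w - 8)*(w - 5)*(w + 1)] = 3*w^2 - 24*w + 27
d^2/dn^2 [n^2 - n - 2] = 2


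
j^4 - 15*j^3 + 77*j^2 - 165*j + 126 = (j - 7)*(j - 3)^2*(j - 2)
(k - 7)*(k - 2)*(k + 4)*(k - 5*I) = k^4 - 5*k^3 - 5*I*k^3 - 22*k^2 + 25*I*k^2 + 56*k + 110*I*k - 280*I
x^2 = x^2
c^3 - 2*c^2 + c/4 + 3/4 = (c - 3/2)*(c - 1)*(c + 1/2)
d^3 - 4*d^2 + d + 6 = (d - 3)*(d - 2)*(d + 1)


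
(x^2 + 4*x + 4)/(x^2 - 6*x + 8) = (x^2 + 4*x + 4)/(x^2 - 6*x + 8)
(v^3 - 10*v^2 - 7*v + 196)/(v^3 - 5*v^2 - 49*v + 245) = (v^2 - 3*v - 28)/(v^2 + 2*v - 35)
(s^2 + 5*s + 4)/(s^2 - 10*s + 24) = (s^2 + 5*s + 4)/(s^2 - 10*s + 24)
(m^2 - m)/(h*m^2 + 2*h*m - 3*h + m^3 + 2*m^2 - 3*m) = m/(h*m + 3*h + m^2 + 3*m)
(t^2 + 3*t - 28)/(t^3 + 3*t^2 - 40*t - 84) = (t - 4)/(t^2 - 4*t - 12)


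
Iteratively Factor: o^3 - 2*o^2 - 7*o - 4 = (o + 1)*(o^2 - 3*o - 4) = (o - 4)*(o + 1)*(o + 1)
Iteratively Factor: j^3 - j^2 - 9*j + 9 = (j - 1)*(j^2 - 9) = (j - 3)*(j - 1)*(j + 3)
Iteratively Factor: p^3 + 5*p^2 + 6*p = (p)*(p^2 + 5*p + 6) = p*(p + 3)*(p + 2)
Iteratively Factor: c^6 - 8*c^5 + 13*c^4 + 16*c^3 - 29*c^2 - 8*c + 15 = (c + 1)*(c^5 - 9*c^4 + 22*c^3 - 6*c^2 - 23*c + 15) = (c - 3)*(c + 1)*(c^4 - 6*c^3 + 4*c^2 + 6*c - 5) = (c - 3)*(c + 1)^2*(c^3 - 7*c^2 + 11*c - 5) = (c - 3)*(c - 1)*(c + 1)^2*(c^2 - 6*c + 5) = (c - 3)*(c - 1)^2*(c + 1)^2*(c - 5)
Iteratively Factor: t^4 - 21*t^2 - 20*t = (t)*(t^3 - 21*t - 20) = t*(t + 1)*(t^2 - t - 20) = t*(t - 5)*(t + 1)*(t + 4)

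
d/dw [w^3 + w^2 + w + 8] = 3*w^2 + 2*w + 1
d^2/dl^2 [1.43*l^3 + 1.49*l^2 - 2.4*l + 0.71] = 8.58*l + 2.98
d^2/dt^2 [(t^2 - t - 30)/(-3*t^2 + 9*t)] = 4*(-t^3 + 45*t^2 - 135*t + 135)/(3*t^3*(t^3 - 9*t^2 + 27*t - 27))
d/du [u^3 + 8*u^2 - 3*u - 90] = 3*u^2 + 16*u - 3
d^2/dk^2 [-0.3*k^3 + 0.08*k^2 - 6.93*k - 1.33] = 0.16 - 1.8*k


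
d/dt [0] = 0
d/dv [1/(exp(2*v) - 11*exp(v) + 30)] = (11 - 2*exp(v))*exp(v)/(exp(2*v) - 11*exp(v) + 30)^2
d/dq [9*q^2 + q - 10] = 18*q + 1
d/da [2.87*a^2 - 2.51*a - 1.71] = 5.74*a - 2.51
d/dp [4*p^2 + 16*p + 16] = 8*p + 16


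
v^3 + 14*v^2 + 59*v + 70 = (v + 2)*(v + 5)*(v + 7)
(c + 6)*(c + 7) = c^2 + 13*c + 42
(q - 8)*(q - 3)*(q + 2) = q^3 - 9*q^2 + 2*q + 48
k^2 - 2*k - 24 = (k - 6)*(k + 4)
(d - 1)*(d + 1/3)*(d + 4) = d^3 + 10*d^2/3 - 3*d - 4/3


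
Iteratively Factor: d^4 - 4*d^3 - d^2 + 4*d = (d - 4)*(d^3 - d) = d*(d - 4)*(d^2 - 1) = d*(d - 4)*(d - 1)*(d + 1)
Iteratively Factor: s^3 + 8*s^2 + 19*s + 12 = (s + 1)*(s^2 + 7*s + 12) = (s + 1)*(s + 3)*(s + 4)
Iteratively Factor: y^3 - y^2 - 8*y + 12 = (y + 3)*(y^2 - 4*y + 4) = (y - 2)*(y + 3)*(y - 2)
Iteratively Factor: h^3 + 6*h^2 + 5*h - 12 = (h - 1)*(h^2 + 7*h + 12) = (h - 1)*(h + 3)*(h + 4)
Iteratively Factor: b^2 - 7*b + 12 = (b - 4)*(b - 3)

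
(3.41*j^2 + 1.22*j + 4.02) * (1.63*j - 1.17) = 5.5583*j^3 - 2.0011*j^2 + 5.1252*j - 4.7034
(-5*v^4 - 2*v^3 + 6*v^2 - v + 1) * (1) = -5*v^4 - 2*v^3 + 6*v^2 - v + 1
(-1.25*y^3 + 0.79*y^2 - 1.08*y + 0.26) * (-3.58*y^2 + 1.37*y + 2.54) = 4.475*y^5 - 4.5407*y^4 + 1.7737*y^3 - 0.4038*y^2 - 2.387*y + 0.6604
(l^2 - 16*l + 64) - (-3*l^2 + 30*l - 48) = 4*l^2 - 46*l + 112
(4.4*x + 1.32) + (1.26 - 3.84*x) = 0.56*x + 2.58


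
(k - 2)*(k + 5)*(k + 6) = k^3 + 9*k^2 + 8*k - 60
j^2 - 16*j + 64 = (j - 8)^2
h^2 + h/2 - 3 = (h - 3/2)*(h + 2)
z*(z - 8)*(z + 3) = z^3 - 5*z^2 - 24*z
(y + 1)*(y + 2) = y^2 + 3*y + 2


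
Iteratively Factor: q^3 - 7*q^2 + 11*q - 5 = (q - 1)*(q^2 - 6*q + 5) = (q - 1)^2*(q - 5)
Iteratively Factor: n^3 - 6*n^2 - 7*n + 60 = (n + 3)*(n^2 - 9*n + 20) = (n - 5)*(n + 3)*(n - 4)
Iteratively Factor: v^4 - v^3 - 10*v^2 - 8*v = (v + 1)*(v^3 - 2*v^2 - 8*v) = v*(v + 1)*(v^2 - 2*v - 8) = v*(v + 1)*(v + 2)*(v - 4)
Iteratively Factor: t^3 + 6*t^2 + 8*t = (t + 4)*(t^2 + 2*t) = (t + 2)*(t + 4)*(t)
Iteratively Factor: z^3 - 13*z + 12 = (z + 4)*(z^2 - 4*z + 3) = (z - 3)*(z + 4)*(z - 1)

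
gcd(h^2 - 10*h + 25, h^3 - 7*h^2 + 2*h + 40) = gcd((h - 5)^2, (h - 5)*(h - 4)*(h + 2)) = h - 5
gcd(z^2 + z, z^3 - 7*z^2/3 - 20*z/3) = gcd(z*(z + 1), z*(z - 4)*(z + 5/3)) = z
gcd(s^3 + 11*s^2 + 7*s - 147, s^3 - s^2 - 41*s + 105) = s^2 + 4*s - 21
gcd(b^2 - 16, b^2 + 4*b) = b + 4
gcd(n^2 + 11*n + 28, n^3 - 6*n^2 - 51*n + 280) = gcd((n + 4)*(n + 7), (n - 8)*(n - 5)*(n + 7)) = n + 7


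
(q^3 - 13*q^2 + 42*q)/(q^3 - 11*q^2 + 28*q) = (q - 6)/(q - 4)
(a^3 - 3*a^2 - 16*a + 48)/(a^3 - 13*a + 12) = (a - 4)/(a - 1)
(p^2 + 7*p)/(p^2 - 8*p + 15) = p*(p + 7)/(p^2 - 8*p + 15)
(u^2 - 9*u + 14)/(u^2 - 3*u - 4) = (-u^2 + 9*u - 14)/(-u^2 + 3*u + 4)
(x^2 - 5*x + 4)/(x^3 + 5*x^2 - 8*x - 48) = (x^2 - 5*x + 4)/(x^3 + 5*x^2 - 8*x - 48)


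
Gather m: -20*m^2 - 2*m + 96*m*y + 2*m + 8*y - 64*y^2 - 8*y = -20*m^2 + 96*m*y - 64*y^2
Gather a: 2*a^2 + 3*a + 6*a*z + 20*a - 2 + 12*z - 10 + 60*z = 2*a^2 + a*(6*z + 23) + 72*z - 12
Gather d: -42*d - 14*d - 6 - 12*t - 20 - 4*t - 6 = -56*d - 16*t - 32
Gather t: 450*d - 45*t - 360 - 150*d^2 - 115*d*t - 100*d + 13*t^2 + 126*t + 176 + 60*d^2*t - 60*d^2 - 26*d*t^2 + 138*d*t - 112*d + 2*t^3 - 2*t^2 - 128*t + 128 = -210*d^2 + 238*d + 2*t^3 + t^2*(11 - 26*d) + t*(60*d^2 + 23*d - 47) - 56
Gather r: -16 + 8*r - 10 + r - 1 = 9*r - 27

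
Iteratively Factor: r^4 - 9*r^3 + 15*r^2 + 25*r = (r + 1)*(r^3 - 10*r^2 + 25*r) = (r - 5)*(r + 1)*(r^2 - 5*r) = (r - 5)^2*(r + 1)*(r)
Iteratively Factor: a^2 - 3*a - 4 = (a - 4)*(a + 1)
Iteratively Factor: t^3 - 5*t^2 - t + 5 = (t - 5)*(t^2 - 1) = (t - 5)*(t - 1)*(t + 1)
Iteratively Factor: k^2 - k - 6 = (k + 2)*(k - 3)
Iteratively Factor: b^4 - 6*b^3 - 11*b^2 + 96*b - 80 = (b - 4)*(b^3 - 2*b^2 - 19*b + 20) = (b - 4)*(b + 4)*(b^2 - 6*b + 5) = (b - 4)*(b - 1)*(b + 4)*(b - 5)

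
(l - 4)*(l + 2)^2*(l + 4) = l^4 + 4*l^3 - 12*l^2 - 64*l - 64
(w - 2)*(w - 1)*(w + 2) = w^3 - w^2 - 4*w + 4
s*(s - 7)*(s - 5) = s^3 - 12*s^2 + 35*s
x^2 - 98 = (x - 7*sqrt(2))*(x + 7*sqrt(2))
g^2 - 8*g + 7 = (g - 7)*(g - 1)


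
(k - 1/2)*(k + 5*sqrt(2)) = k^2 - k/2 + 5*sqrt(2)*k - 5*sqrt(2)/2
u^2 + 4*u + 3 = (u + 1)*(u + 3)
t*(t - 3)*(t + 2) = t^3 - t^2 - 6*t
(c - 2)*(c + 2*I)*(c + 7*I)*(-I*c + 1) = -I*c^4 + 10*c^3 + 2*I*c^3 - 20*c^2 + 23*I*c^2 - 14*c - 46*I*c + 28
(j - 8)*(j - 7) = j^2 - 15*j + 56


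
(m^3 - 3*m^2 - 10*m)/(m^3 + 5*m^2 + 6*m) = (m - 5)/(m + 3)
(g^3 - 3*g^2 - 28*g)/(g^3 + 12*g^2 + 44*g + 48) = g*(g - 7)/(g^2 + 8*g + 12)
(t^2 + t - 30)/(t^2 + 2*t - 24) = (t - 5)/(t - 4)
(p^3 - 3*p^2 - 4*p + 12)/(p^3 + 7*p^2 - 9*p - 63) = (p^2 - 4)/(p^2 + 10*p + 21)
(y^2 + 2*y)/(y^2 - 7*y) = (y + 2)/(y - 7)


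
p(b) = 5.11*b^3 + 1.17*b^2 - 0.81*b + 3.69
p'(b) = 15.33*b^2 + 2.34*b - 0.81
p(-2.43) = -60.76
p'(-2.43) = 84.03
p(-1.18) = -2.12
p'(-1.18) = 17.77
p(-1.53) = -10.63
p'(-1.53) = 31.50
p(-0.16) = 3.83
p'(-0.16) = -0.79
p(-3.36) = -174.22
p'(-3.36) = 164.40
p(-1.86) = -23.64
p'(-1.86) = 47.87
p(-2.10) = -36.77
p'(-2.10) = 61.88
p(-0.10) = 3.78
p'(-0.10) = -0.89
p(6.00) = 1144.71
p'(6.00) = 565.11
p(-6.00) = -1053.09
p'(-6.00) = 537.03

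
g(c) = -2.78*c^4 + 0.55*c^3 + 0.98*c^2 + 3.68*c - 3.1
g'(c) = -11.12*c^3 + 1.65*c^2 + 1.96*c + 3.68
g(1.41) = -5.41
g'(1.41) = -21.45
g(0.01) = -3.06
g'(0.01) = 3.70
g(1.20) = -2.09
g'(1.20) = -10.81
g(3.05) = -207.73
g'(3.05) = -290.50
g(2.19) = -48.51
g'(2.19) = -100.91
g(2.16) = -45.55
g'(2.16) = -96.45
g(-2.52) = -127.06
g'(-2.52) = 187.17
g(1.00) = -0.67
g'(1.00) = -3.83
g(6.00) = -3429.82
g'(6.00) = -2327.08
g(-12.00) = -58502.62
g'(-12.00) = 19433.12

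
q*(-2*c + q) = -2*c*q + q^2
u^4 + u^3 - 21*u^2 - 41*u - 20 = (u - 5)*(u + 1)^2*(u + 4)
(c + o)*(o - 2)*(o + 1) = c*o^2 - c*o - 2*c + o^3 - o^2 - 2*o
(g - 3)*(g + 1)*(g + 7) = g^3 + 5*g^2 - 17*g - 21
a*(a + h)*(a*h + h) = a^3*h + a^2*h^2 + a^2*h + a*h^2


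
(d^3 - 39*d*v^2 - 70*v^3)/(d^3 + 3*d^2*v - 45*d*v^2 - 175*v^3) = (d + 2*v)/(d + 5*v)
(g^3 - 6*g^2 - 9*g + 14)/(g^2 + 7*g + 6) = (g^3 - 6*g^2 - 9*g + 14)/(g^2 + 7*g + 6)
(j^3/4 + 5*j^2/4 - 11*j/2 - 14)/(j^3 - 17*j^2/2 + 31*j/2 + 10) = (j^2 + 9*j + 14)/(2*(2*j^2 - 9*j - 5))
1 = 1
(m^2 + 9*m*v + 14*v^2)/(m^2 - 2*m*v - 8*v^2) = (-m - 7*v)/(-m + 4*v)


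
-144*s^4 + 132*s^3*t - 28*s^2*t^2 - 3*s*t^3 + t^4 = (-4*s + t)*(-3*s + t)*(-2*s + t)*(6*s + t)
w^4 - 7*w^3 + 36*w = w*(w - 6)*(w - 3)*(w + 2)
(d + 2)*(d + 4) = d^2 + 6*d + 8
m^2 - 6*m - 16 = (m - 8)*(m + 2)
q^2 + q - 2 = (q - 1)*(q + 2)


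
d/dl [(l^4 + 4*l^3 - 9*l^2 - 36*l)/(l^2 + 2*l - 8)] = 2*(l^3 - 3*l^2 + 9)/(l^2 - 4*l + 4)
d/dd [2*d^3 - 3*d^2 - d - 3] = 6*d^2 - 6*d - 1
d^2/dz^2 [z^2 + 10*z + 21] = 2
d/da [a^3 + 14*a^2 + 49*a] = 3*a^2 + 28*a + 49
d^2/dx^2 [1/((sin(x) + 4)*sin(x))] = 2*(-2*sin(x) - 6 - 5/sin(x) + 12/sin(x)^2 + 16/sin(x)^3)/(sin(x) + 4)^3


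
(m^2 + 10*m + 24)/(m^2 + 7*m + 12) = (m + 6)/(m + 3)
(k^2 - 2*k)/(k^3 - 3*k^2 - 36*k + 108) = k*(k - 2)/(k^3 - 3*k^2 - 36*k + 108)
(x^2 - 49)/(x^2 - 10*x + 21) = (x + 7)/(x - 3)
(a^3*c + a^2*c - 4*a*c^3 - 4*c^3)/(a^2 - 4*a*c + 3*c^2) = c*(a^3 + a^2 - 4*a*c^2 - 4*c^2)/(a^2 - 4*a*c + 3*c^2)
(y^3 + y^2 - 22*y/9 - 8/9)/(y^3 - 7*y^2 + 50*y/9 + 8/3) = (y + 2)/(y - 6)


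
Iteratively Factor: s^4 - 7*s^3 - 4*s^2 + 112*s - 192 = (s - 4)*(s^3 - 3*s^2 - 16*s + 48) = (s - 4)*(s - 3)*(s^2 - 16) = (s - 4)*(s - 3)*(s + 4)*(s - 4)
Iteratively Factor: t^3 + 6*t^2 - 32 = (t + 4)*(t^2 + 2*t - 8) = (t - 2)*(t + 4)*(t + 4)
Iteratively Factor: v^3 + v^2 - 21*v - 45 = (v + 3)*(v^2 - 2*v - 15) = (v - 5)*(v + 3)*(v + 3)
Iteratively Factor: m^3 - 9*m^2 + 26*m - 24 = (m - 4)*(m^2 - 5*m + 6) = (m - 4)*(m - 3)*(m - 2)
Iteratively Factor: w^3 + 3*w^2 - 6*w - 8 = (w - 2)*(w^2 + 5*w + 4) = (w - 2)*(w + 4)*(w + 1)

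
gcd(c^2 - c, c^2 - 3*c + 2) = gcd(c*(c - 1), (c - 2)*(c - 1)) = c - 1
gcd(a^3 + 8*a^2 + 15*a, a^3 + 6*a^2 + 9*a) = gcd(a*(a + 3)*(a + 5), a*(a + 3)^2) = a^2 + 3*a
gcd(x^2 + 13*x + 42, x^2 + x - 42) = x + 7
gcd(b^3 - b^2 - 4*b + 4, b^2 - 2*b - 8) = b + 2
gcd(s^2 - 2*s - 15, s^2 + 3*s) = s + 3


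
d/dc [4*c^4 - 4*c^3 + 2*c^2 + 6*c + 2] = 16*c^3 - 12*c^2 + 4*c + 6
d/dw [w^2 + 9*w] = 2*w + 9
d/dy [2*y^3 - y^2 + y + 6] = 6*y^2 - 2*y + 1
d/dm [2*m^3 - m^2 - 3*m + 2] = 6*m^2 - 2*m - 3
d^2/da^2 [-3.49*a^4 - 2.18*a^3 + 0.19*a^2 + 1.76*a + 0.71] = -41.88*a^2 - 13.08*a + 0.38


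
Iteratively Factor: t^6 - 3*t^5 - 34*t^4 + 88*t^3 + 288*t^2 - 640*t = (t + 4)*(t^5 - 7*t^4 - 6*t^3 + 112*t^2 - 160*t) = (t - 5)*(t + 4)*(t^4 - 2*t^3 - 16*t^2 + 32*t) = t*(t - 5)*(t + 4)*(t^3 - 2*t^2 - 16*t + 32) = t*(t - 5)*(t - 4)*(t + 4)*(t^2 + 2*t - 8) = t*(t - 5)*(t - 4)*(t + 4)^2*(t - 2)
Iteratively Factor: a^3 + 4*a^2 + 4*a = (a + 2)*(a^2 + 2*a) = a*(a + 2)*(a + 2)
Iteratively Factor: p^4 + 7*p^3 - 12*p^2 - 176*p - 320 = (p + 4)*(p^3 + 3*p^2 - 24*p - 80) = (p + 4)^2*(p^2 - p - 20) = (p + 4)^3*(p - 5)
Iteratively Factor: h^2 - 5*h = (h - 5)*(h)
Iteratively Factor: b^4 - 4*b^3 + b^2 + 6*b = (b - 3)*(b^3 - b^2 - 2*b) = (b - 3)*(b - 2)*(b^2 + b) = (b - 3)*(b - 2)*(b + 1)*(b)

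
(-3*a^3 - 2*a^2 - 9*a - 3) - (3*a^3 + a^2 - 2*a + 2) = -6*a^3 - 3*a^2 - 7*a - 5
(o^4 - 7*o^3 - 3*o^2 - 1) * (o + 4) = o^5 - 3*o^4 - 31*o^3 - 12*o^2 - o - 4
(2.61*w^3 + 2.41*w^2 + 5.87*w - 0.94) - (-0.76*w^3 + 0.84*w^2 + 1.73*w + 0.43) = 3.37*w^3 + 1.57*w^2 + 4.14*w - 1.37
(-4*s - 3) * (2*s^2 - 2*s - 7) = -8*s^3 + 2*s^2 + 34*s + 21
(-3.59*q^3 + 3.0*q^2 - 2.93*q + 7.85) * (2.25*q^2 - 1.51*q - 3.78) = -8.0775*q^5 + 12.1709*q^4 + 2.4477*q^3 + 10.7468*q^2 - 0.7781*q - 29.673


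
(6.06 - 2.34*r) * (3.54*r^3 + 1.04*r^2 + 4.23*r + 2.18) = -8.2836*r^4 + 19.0188*r^3 - 3.5958*r^2 + 20.5326*r + 13.2108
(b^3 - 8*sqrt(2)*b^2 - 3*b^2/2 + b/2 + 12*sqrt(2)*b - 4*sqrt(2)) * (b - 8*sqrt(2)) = b^4 - 16*sqrt(2)*b^3 - 3*b^3/2 + 24*sqrt(2)*b^2 + 257*b^2/2 - 192*b - 8*sqrt(2)*b + 64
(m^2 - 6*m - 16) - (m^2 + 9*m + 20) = -15*m - 36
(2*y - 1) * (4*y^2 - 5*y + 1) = 8*y^3 - 14*y^2 + 7*y - 1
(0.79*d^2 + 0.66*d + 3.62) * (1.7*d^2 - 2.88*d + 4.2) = 1.343*d^4 - 1.1532*d^3 + 7.5712*d^2 - 7.6536*d + 15.204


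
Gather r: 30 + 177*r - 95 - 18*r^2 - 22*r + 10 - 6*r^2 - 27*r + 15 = -24*r^2 + 128*r - 40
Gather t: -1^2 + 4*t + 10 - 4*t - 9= 0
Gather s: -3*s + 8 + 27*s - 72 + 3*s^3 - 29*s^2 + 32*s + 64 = 3*s^3 - 29*s^2 + 56*s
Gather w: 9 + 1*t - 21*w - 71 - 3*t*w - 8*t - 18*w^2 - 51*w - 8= -7*t - 18*w^2 + w*(-3*t - 72) - 70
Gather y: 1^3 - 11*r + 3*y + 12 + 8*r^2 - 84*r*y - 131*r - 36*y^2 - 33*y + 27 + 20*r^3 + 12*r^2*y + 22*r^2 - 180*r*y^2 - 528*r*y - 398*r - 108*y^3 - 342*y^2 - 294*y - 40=20*r^3 + 30*r^2 - 540*r - 108*y^3 + y^2*(-180*r - 378) + y*(12*r^2 - 612*r - 324)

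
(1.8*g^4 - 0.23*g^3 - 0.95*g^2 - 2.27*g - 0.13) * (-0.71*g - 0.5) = -1.278*g^5 - 0.7367*g^4 + 0.7895*g^3 + 2.0867*g^2 + 1.2273*g + 0.065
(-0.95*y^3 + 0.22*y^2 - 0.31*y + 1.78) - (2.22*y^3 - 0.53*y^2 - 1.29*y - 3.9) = -3.17*y^3 + 0.75*y^2 + 0.98*y + 5.68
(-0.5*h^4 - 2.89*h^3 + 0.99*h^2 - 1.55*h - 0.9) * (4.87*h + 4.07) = -2.435*h^5 - 16.1093*h^4 - 6.941*h^3 - 3.5192*h^2 - 10.6915*h - 3.663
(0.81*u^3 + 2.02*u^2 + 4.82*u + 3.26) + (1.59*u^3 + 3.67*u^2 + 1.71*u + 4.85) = 2.4*u^3 + 5.69*u^2 + 6.53*u + 8.11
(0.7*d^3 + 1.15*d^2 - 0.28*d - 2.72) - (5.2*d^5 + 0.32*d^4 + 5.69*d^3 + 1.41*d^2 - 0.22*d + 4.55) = -5.2*d^5 - 0.32*d^4 - 4.99*d^3 - 0.26*d^2 - 0.06*d - 7.27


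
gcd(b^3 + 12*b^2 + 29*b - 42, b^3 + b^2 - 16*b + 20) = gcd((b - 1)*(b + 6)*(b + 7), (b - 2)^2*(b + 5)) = 1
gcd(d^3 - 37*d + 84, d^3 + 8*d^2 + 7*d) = d + 7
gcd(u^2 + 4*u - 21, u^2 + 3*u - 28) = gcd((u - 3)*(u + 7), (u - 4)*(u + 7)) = u + 7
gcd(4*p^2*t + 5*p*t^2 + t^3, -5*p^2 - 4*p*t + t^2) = p + t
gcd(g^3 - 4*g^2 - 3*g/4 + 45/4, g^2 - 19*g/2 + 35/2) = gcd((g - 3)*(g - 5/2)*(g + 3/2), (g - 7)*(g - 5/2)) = g - 5/2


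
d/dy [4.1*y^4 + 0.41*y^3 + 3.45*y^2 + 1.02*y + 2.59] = 16.4*y^3 + 1.23*y^2 + 6.9*y + 1.02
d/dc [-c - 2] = -1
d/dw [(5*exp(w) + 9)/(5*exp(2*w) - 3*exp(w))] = (-25*exp(2*w) - 90*exp(w) + 27)*exp(-w)/(25*exp(2*w) - 30*exp(w) + 9)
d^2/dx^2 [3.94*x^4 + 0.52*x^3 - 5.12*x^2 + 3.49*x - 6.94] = 47.28*x^2 + 3.12*x - 10.24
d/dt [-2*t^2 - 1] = -4*t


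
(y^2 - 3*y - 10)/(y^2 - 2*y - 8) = (y - 5)/(y - 4)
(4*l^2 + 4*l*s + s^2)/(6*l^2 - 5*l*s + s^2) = (4*l^2 + 4*l*s + s^2)/(6*l^2 - 5*l*s + s^2)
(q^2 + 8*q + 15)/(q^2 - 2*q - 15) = (q + 5)/(q - 5)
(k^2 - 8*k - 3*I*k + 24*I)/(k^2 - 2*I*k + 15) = (k^2 - 8*k - 3*I*k + 24*I)/(k^2 - 2*I*k + 15)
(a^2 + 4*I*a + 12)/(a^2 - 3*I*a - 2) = (a + 6*I)/(a - I)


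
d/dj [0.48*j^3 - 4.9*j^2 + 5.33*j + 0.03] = 1.44*j^2 - 9.8*j + 5.33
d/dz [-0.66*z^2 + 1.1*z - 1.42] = 1.1 - 1.32*z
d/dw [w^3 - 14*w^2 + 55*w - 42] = 3*w^2 - 28*w + 55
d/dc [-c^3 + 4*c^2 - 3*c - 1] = -3*c^2 + 8*c - 3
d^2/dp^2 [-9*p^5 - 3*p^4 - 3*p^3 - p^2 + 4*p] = -180*p^3 - 36*p^2 - 18*p - 2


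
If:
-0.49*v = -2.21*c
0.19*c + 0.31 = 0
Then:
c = -1.63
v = -7.36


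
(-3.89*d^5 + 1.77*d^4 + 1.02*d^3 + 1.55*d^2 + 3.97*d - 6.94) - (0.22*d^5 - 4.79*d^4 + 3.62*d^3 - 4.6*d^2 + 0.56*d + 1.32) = -4.11*d^5 + 6.56*d^4 - 2.6*d^3 + 6.15*d^2 + 3.41*d - 8.26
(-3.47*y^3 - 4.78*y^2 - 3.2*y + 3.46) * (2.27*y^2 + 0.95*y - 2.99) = -7.8769*y^5 - 14.1471*y^4 - 1.4297*y^3 + 19.1064*y^2 + 12.855*y - 10.3454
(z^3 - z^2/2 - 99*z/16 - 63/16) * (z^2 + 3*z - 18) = z^5 + 5*z^4/2 - 411*z^3/16 - 27*z^2/2 + 1593*z/16 + 567/8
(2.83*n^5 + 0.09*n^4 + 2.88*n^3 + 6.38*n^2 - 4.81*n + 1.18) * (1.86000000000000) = 5.2638*n^5 + 0.1674*n^4 + 5.3568*n^3 + 11.8668*n^2 - 8.9466*n + 2.1948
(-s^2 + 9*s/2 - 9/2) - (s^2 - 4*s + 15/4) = -2*s^2 + 17*s/2 - 33/4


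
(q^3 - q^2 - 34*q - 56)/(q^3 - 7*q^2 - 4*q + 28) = (q + 4)/(q - 2)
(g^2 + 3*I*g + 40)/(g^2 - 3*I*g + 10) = (g + 8*I)/(g + 2*I)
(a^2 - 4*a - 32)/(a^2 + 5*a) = (a^2 - 4*a - 32)/(a*(a + 5))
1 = 1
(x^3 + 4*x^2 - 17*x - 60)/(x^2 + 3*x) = x + 1 - 20/x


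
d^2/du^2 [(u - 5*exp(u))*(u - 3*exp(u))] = -8*u*exp(u) + 60*exp(2*u) - 16*exp(u) + 2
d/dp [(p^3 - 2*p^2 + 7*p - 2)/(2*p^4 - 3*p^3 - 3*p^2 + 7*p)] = (-2*p^6 + 8*p^5 - 51*p^4 + 72*p^3 - 11*p^2 - 12*p + 14)/(p^2*(4*p^6 - 12*p^5 - 3*p^4 + 46*p^3 - 33*p^2 - 42*p + 49))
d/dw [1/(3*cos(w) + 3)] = sin(w)/(3*(cos(w) + 1)^2)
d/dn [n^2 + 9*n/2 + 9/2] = 2*n + 9/2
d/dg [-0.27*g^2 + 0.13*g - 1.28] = 0.13 - 0.54*g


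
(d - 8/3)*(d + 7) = d^2 + 13*d/3 - 56/3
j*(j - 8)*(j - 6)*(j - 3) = j^4 - 17*j^3 + 90*j^2 - 144*j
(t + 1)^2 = t^2 + 2*t + 1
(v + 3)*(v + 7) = v^2 + 10*v + 21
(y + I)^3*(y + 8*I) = y^4 + 11*I*y^3 - 27*y^2 - 25*I*y + 8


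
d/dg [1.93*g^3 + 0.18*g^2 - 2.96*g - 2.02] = 5.79*g^2 + 0.36*g - 2.96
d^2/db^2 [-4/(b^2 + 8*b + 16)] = -24/(b^4 + 16*b^3 + 96*b^2 + 256*b + 256)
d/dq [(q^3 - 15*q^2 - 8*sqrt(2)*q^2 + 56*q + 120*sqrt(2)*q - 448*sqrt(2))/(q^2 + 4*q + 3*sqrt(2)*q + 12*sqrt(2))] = (q^4 + 8*q^3 + 6*sqrt(2)*q^3 - 161*sqrt(2)*q^2 - 164*q^2 - 384*q + 536*sqrt(2)*q + 2464*sqrt(2) + 5568)/(q^4 + 8*q^3 + 6*sqrt(2)*q^3 + 34*q^2 + 48*sqrt(2)*q^2 + 96*sqrt(2)*q + 144*q + 288)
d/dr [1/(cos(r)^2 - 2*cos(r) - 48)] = 2*(cos(r) - 1)*sin(r)/(sin(r)^2 + 2*cos(r) + 47)^2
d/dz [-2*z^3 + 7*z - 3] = 7 - 6*z^2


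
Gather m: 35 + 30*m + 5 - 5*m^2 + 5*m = -5*m^2 + 35*m + 40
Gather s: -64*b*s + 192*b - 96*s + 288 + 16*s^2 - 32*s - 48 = 192*b + 16*s^2 + s*(-64*b - 128) + 240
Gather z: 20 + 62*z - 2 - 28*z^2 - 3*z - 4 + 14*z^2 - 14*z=-14*z^2 + 45*z + 14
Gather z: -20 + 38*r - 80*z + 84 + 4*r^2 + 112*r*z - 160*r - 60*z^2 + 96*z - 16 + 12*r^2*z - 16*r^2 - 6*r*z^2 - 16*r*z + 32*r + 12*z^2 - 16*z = -12*r^2 - 90*r + z^2*(-6*r - 48) + z*(12*r^2 + 96*r) + 48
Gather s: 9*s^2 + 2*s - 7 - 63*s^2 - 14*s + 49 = -54*s^2 - 12*s + 42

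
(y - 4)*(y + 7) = y^2 + 3*y - 28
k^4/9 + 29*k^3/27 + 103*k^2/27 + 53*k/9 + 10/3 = (k/3 + 1)^2*(k + 5/3)*(k + 2)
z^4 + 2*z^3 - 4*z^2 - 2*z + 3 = (z - 1)^2*(z + 1)*(z + 3)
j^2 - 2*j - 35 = (j - 7)*(j + 5)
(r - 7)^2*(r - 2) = r^3 - 16*r^2 + 77*r - 98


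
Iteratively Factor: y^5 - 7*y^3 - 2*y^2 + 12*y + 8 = (y + 1)*(y^4 - y^3 - 6*y^2 + 4*y + 8) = (y - 2)*(y + 1)*(y^3 + y^2 - 4*y - 4) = (y - 2)*(y + 1)^2*(y^2 - 4) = (y - 2)^2*(y + 1)^2*(y + 2)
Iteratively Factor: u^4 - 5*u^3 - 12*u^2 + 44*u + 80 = (u - 4)*(u^3 - u^2 - 16*u - 20) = (u - 4)*(u + 2)*(u^2 - 3*u - 10) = (u - 4)*(u + 2)^2*(u - 5)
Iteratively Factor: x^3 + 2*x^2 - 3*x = (x + 3)*(x^2 - x) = (x - 1)*(x + 3)*(x)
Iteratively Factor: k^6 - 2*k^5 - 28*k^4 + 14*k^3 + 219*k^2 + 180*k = (k + 1)*(k^5 - 3*k^4 - 25*k^3 + 39*k^2 + 180*k) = k*(k + 1)*(k^4 - 3*k^3 - 25*k^2 + 39*k + 180) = k*(k - 4)*(k + 1)*(k^3 + k^2 - 21*k - 45) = k*(k - 4)*(k + 1)*(k + 3)*(k^2 - 2*k - 15) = k*(k - 4)*(k + 1)*(k + 3)^2*(k - 5)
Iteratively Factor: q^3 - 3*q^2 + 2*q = (q)*(q^2 - 3*q + 2) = q*(q - 1)*(q - 2)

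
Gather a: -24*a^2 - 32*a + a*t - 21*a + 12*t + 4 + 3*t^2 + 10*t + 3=-24*a^2 + a*(t - 53) + 3*t^2 + 22*t + 7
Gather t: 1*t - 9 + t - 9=2*t - 18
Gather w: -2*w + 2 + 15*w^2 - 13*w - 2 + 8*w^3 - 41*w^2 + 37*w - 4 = 8*w^3 - 26*w^2 + 22*w - 4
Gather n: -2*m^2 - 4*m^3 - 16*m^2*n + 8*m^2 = -4*m^3 - 16*m^2*n + 6*m^2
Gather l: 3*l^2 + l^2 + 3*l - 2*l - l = 4*l^2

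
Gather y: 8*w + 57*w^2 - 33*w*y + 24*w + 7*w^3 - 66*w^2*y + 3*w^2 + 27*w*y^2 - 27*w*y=7*w^3 + 60*w^2 + 27*w*y^2 + 32*w + y*(-66*w^2 - 60*w)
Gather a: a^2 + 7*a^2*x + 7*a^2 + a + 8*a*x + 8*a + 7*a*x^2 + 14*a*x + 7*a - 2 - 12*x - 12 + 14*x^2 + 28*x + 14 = a^2*(7*x + 8) + a*(7*x^2 + 22*x + 16) + 14*x^2 + 16*x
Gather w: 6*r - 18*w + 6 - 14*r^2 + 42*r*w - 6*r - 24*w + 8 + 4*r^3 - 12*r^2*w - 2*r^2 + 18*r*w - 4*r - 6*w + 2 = 4*r^3 - 16*r^2 - 4*r + w*(-12*r^2 + 60*r - 48) + 16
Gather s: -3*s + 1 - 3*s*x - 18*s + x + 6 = s*(-3*x - 21) + x + 7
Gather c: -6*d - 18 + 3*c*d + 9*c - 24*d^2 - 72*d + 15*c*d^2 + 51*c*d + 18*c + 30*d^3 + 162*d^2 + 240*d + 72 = c*(15*d^2 + 54*d + 27) + 30*d^3 + 138*d^2 + 162*d + 54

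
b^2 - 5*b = b*(b - 5)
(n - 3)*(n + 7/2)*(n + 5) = n^3 + 11*n^2/2 - 8*n - 105/2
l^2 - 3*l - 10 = (l - 5)*(l + 2)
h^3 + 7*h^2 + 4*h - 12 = (h - 1)*(h + 2)*(h + 6)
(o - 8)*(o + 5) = o^2 - 3*o - 40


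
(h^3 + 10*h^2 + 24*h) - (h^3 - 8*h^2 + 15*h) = 18*h^2 + 9*h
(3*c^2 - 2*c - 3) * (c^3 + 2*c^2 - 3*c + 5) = 3*c^5 + 4*c^4 - 16*c^3 + 15*c^2 - c - 15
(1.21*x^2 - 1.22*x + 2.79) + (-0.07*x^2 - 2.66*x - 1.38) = 1.14*x^2 - 3.88*x + 1.41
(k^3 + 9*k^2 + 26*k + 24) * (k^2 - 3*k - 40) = k^5 + 6*k^4 - 41*k^3 - 414*k^2 - 1112*k - 960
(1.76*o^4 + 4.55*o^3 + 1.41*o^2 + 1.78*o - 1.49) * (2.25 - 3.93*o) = -6.9168*o^5 - 13.9215*o^4 + 4.6962*o^3 - 3.8229*o^2 + 9.8607*o - 3.3525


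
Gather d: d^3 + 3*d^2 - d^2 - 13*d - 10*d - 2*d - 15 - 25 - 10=d^3 + 2*d^2 - 25*d - 50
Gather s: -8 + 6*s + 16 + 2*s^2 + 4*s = 2*s^2 + 10*s + 8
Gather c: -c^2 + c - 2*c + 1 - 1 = -c^2 - c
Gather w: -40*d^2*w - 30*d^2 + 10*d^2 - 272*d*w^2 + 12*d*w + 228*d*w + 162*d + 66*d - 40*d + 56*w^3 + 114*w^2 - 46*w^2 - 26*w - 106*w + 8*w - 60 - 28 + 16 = -20*d^2 + 188*d + 56*w^3 + w^2*(68 - 272*d) + w*(-40*d^2 + 240*d - 124) - 72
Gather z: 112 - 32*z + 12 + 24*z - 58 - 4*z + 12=78 - 12*z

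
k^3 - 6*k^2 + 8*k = k*(k - 4)*(k - 2)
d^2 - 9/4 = (d - 3/2)*(d + 3/2)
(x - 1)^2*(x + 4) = x^3 + 2*x^2 - 7*x + 4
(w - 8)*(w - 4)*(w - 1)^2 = w^4 - 14*w^3 + 57*w^2 - 76*w + 32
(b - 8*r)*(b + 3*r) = b^2 - 5*b*r - 24*r^2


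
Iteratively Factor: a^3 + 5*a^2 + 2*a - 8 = (a + 2)*(a^2 + 3*a - 4) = (a - 1)*(a + 2)*(a + 4)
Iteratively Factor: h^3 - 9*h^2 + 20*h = (h)*(h^2 - 9*h + 20) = h*(h - 5)*(h - 4)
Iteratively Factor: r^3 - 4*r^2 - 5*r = (r)*(r^2 - 4*r - 5) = r*(r - 5)*(r + 1)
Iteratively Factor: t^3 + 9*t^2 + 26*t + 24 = (t + 3)*(t^2 + 6*t + 8) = (t + 2)*(t + 3)*(t + 4)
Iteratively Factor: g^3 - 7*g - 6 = (g - 3)*(g^2 + 3*g + 2) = (g - 3)*(g + 2)*(g + 1)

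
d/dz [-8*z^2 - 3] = -16*z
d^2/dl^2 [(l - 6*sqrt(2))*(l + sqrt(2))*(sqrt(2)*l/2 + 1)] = 3*sqrt(2)*l - 8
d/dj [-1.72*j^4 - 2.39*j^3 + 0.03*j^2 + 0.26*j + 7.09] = -6.88*j^3 - 7.17*j^2 + 0.06*j + 0.26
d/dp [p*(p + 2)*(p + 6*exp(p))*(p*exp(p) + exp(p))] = (p^4 + 12*p^3*exp(p) + 7*p^3 + 54*p^2*exp(p) + 11*p^2 + 60*p*exp(p) + 4*p + 12*exp(p))*exp(p)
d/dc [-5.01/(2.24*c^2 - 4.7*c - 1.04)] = (22.4448*c - 23.547)/(-2.24*c^2 + 4.7*c + 1.04)^2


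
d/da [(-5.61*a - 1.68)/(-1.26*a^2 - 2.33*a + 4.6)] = (7.0686*a^2 + 13.0713*a - (2.52*a + 2.33)*(5.61*a + 1.68) - 25.806)/(1.26*a^2 + 2.33*a - 4.6)^2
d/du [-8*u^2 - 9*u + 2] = -16*u - 9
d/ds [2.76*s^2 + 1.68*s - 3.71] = 5.52*s + 1.68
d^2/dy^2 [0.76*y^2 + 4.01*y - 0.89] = 1.52000000000000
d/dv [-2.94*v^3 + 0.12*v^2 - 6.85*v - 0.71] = -8.82*v^2 + 0.24*v - 6.85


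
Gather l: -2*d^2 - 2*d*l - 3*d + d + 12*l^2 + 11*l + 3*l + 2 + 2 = -2*d^2 - 2*d + 12*l^2 + l*(14 - 2*d) + 4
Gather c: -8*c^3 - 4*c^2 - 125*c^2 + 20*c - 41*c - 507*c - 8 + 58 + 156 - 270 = -8*c^3 - 129*c^2 - 528*c - 64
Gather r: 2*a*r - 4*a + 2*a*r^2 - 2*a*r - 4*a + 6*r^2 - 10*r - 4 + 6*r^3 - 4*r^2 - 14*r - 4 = -8*a + 6*r^3 + r^2*(2*a + 2) - 24*r - 8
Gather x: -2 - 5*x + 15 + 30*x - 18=25*x - 5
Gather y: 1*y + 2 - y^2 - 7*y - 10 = -y^2 - 6*y - 8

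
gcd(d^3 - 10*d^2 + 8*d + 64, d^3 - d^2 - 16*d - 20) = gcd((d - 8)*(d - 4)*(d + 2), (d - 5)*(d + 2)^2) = d + 2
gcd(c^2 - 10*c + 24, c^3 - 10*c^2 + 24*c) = c^2 - 10*c + 24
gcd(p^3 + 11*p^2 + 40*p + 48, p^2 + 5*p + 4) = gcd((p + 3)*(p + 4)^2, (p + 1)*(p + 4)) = p + 4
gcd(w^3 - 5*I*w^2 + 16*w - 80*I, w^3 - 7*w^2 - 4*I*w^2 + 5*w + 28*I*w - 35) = w - 5*I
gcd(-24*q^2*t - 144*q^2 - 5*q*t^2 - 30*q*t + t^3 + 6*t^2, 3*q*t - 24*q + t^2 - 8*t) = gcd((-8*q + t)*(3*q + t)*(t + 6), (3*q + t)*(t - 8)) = 3*q + t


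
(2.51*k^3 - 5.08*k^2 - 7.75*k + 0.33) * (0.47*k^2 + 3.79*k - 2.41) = 1.1797*k^5 + 7.1253*k^4 - 28.9448*k^3 - 16.9746*k^2 + 19.9282*k - 0.7953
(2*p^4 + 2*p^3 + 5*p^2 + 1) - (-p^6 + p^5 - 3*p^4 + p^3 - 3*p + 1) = p^6 - p^5 + 5*p^4 + p^3 + 5*p^2 + 3*p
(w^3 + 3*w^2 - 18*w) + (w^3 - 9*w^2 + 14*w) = 2*w^3 - 6*w^2 - 4*w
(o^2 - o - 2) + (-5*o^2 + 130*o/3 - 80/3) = -4*o^2 + 127*o/3 - 86/3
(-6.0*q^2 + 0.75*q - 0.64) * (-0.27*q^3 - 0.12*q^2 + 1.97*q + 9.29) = 1.62*q^5 + 0.5175*q^4 - 11.7372*q^3 - 54.1857*q^2 + 5.7067*q - 5.9456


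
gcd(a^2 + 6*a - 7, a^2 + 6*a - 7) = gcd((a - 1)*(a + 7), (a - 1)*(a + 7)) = a^2 + 6*a - 7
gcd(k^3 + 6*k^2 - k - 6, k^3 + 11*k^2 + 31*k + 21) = k + 1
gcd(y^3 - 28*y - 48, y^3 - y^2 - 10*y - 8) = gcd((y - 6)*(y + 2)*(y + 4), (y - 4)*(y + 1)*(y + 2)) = y + 2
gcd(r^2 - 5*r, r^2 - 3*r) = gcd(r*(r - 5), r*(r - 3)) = r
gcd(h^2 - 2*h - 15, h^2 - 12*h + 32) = 1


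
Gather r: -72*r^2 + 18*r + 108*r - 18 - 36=-72*r^2 + 126*r - 54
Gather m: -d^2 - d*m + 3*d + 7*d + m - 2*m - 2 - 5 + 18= -d^2 + 10*d + m*(-d - 1) + 11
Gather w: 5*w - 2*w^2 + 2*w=-2*w^2 + 7*w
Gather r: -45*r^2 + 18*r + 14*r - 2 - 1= -45*r^2 + 32*r - 3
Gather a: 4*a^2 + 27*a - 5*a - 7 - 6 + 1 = 4*a^2 + 22*a - 12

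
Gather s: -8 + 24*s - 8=24*s - 16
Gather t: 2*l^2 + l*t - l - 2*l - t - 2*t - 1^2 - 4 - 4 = 2*l^2 - 3*l + t*(l - 3) - 9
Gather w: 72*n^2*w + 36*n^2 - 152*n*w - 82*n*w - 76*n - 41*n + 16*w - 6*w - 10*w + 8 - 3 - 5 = 36*n^2 - 117*n + w*(72*n^2 - 234*n)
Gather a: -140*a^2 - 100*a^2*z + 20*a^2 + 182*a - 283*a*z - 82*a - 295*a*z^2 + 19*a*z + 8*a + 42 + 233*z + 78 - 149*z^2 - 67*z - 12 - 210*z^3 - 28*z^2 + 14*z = a^2*(-100*z - 120) + a*(-295*z^2 - 264*z + 108) - 210*z^3 - 177*z^2 + 180*z + 108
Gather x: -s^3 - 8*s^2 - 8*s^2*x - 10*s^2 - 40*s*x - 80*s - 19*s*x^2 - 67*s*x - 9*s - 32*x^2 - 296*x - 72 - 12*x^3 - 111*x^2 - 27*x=-s^3 - 18*s^2 - 89*s - 12*x^3 + x^2*(-19*s - 143) + x*(-8*s^2 - 107*s - 323) - 72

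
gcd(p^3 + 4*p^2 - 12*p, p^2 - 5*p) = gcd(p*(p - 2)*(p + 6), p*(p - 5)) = p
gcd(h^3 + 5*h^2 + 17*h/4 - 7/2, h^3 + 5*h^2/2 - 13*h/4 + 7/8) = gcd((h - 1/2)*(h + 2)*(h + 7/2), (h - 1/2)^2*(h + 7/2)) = h^2 + 3*h - 7/4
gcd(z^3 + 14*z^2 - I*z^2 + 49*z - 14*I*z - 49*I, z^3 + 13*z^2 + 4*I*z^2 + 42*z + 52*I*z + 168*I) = z + 7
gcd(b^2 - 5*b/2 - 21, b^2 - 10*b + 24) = b - 6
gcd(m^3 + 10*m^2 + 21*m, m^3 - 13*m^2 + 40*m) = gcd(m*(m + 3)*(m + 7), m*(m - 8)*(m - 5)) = m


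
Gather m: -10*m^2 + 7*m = -10*m^2 + 7*m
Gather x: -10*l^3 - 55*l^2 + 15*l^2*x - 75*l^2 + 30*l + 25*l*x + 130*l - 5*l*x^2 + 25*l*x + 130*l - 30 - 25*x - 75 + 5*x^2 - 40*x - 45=-10*l^3 - 130*l^2 + 290*l + x^2*(5 - 5*l) + x*(15*l^2 + 50*l - 65) - 150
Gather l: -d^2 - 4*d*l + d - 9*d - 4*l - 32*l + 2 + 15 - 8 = -d^2 - 8*d + l*(-4*d - 36) + 9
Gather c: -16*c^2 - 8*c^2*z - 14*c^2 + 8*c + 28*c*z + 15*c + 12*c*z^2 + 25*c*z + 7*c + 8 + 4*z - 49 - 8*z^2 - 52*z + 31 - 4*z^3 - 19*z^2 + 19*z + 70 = c^2*(-8*z - 30) + c*(12*z^2 + 53*z + 30) - 4*z^3 - 27*z^2 - 29*z + 60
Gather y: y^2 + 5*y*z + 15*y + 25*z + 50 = y^2 + y*(5*z + 15) + 25*z + 50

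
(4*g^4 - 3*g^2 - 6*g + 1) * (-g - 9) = -4*g^5 - 36*g^4 + 3*g^3 + 33*g^2 + 53*g - 9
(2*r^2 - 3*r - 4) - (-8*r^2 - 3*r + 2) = 10*r^2 - 6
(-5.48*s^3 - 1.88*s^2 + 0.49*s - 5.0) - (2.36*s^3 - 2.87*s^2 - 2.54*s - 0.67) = -7.84*s^3 + 0.99*s^2 + 3.03*s - 4.33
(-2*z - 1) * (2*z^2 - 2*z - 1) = -4*z^3 + 2*z^2 + 4*z + 1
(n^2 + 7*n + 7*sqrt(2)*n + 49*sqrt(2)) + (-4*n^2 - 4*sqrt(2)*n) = -3*n^2 + 3*sqrt(2)*n + 7*n + 49*sqrt(2)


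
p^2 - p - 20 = (p - 5)*(p + 4)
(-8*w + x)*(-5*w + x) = 40*w^2 - 13*w*x + x^2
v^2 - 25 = (v - 5)*(v + 5)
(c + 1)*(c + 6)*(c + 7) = c^3 + 14*c^2 + 55*c + 42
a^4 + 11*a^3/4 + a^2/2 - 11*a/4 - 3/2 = (a - 1)*(a + 3/4)*(a + 1)*(a + 2)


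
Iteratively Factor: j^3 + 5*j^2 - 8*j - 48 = (j + 4)*(j^2 + j - 12) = (j + 4)^2*(j - 3)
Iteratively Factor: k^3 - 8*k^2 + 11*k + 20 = (k + 1)*(k^2 - 9*k + 20) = (k - 4)*(k + 1)*(k - 5)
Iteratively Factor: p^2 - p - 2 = (p + 1)*(p - 2)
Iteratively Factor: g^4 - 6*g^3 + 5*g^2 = (g)*(g^3 - 6*g^2 + 5*g) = g*(g - 1)*(g^2 - 5*g) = g*(g - 5)*(g - 1)*(g)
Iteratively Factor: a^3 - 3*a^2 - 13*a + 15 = (a - 5)*(a^2 + 2*a - 3) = (a - 5)*(a + 3)*(a - 1)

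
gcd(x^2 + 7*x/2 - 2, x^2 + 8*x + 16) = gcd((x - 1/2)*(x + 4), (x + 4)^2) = x + 4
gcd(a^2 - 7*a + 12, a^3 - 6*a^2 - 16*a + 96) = a - 4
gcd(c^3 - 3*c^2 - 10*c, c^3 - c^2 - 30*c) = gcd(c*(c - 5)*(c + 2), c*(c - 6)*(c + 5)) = c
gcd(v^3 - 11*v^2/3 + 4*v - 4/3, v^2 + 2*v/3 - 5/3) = v - 1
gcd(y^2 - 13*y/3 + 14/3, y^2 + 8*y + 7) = 1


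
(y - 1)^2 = y^2 - 2*y + 1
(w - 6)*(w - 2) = w^2 - 8*w + 12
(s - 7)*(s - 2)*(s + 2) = s^3 - 7*s^2 - 4*s + 28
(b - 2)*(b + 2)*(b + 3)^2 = b^4 + 6*b^3 + 5*b^2 - 24*b - 36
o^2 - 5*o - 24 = (o - 8)*(o + 3)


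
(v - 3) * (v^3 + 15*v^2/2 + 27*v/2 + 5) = v^4 + 9*v^3/2 - 9*v^2 - 71*v/2 - 15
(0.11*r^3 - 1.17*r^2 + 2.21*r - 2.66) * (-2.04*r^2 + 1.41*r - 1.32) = -0.2244*r^5 + 2.5419*r^4 - 6.3033*r^3 + 10.0869*r^2 - 6.6678*r + 3.5112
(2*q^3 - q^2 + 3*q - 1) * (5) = 10*q^3 - 5*q^2 + 15*q - 5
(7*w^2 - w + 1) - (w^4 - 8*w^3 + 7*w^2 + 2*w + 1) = -w^4 + 8*w^3 - 3*w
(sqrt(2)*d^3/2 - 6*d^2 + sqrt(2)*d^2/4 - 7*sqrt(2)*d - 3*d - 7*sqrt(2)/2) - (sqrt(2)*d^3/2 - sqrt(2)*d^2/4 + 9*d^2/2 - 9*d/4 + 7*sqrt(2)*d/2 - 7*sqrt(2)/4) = -21*d^2/2 + sqrt(2)*d^2/2 - 21*sqrt(2)*d/2 - 3*d/4 - 7*sqrt(2)/4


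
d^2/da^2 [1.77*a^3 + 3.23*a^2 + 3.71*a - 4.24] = 10.62*a + 6.46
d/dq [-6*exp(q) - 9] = -6*exp(q)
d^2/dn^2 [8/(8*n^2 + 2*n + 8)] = 8*(-16*n^2 - 4*n + (8*n + 1)^2 - 16)/(4*n^2 + n + 4)^3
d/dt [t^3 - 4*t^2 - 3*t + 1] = 3*t^2 - 8*t - 3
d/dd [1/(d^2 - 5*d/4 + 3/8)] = 16*(5 - 8*d)/(8*d^2 - 10*d + 3)^2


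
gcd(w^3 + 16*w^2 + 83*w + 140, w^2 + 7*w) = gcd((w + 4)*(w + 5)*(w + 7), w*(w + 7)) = w + 7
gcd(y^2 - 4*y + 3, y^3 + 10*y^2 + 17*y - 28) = y - 1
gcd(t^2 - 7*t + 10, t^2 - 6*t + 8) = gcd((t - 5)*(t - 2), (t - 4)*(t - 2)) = t - 2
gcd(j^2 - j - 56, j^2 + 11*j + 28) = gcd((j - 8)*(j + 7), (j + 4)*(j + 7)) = j + 7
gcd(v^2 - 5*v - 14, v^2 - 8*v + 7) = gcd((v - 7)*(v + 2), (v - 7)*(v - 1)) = v - 7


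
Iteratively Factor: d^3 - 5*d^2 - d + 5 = (d - 1)*(d^2 - 4*d - 5) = (d - 5)*(d - 1)*(d + 1)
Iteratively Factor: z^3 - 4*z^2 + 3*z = (z - 3)*(z^2 - z) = (z - 3)*(z - 1)*(z)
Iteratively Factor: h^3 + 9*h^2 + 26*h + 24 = (h + 2)*(h^2 + 7*h + 12) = (h + 2)*(h + 4)*(h + 3)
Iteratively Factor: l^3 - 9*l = (l + 3)*(l^2 - 3*l) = l*(l + 3)*(l - 3)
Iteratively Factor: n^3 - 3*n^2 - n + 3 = (n - 3)*(n^2 - 1) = (n - 3)*(n - 1)*(n + 1)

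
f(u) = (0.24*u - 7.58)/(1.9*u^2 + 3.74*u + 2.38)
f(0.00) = -3.18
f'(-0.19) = 7.76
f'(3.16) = 0.10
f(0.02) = -3.08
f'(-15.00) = -0.00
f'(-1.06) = -7.01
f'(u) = (-3.8*u - 3.74)*(0.24*u - 7.58)/(1.9*u^2 + 3.74*u + 2.38)^2 + 0.24/(1.9*u^2 + 3.74*u + 2.38) = (-0.456*u^2 + 28.804*u + 28.9204)/(3.61*u^4 + 14.212*u^3 + 23.0316*u^2 + 17.8024*u + 5.6644)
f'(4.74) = 0.04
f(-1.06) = -14.23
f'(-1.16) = -14.27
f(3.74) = -0.16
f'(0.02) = 4.89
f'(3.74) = 0.07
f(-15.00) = -0.03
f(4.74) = -0.10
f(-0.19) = -4.39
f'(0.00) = 5.11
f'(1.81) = 0.34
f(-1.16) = -13.14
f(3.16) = -0.21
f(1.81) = -0.46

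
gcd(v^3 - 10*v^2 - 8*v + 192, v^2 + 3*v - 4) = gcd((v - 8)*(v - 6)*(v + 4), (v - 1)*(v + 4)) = v + 4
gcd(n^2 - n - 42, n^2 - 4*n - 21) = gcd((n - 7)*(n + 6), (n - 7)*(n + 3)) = n - 7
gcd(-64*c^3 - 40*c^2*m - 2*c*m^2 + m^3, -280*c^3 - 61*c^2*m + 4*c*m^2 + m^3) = 8*c - m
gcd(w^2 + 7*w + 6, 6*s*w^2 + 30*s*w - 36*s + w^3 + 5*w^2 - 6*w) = w + 6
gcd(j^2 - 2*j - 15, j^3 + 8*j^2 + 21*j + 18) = j + 3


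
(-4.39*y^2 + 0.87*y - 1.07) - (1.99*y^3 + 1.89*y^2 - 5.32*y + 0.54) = -1.99*y^3 - 6.28*y^2 + 6.19*y - 1.61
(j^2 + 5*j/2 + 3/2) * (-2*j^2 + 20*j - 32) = -2*j^4 + 15*j^3 + 15*j^2 - 50*j - 48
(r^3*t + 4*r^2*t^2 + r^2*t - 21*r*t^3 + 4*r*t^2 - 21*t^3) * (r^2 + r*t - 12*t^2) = r^5*t + 5*r^4*t^2 + r^4*t - 29*r^3*t^3 + 5*r^3*t^2 - 69*r^2*t^4 - 29*r^2*t^3 + 252*r*t^5 - 69*r*t^4 + 252*t^5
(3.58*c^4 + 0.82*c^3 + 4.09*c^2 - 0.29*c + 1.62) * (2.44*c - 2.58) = 8.7352*c^5 - 7.2356*c^4 + 7.864*c^3 - 11.2598*c^2 + 4.701*c - 4.1796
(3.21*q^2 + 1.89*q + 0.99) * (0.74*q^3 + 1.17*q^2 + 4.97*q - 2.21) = 2.3754*q^5 + 5.1543*q^4 + 18.8976*q^3 + 3.4575*q^2 + 0.7434*q - 2.1879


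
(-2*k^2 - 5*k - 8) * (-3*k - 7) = 6*k^3 + 29*k^2 + 59*k + 56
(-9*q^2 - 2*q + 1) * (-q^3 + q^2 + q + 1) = 9*q^5 - 7*q^4 - 12*q^3 - 10*q^2 - q + 1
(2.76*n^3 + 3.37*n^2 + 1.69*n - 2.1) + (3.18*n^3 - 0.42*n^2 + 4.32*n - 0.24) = 5.94*n^3 + 2.95*n^2 + 6.01*n - 2.34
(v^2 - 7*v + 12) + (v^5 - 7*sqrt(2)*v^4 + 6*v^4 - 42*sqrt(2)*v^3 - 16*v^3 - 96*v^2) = v^5 - 7*sqrt(2)*v^4 + 6*v^4 - 42*sqrt(2)*v^3 - 16*v^3 - 95*v^2 - 7*v + 12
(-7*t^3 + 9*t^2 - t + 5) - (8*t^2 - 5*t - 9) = -7*t^3 + t^2 + 4*t + 14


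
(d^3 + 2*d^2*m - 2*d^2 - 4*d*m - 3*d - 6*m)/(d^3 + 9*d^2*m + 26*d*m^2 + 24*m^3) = (d^2 - 2*d - 3)/(d^2 + 7*d*m + 12*m^2)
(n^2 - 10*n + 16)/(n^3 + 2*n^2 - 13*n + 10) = (n - 8)/(n^2 + 4*n - 5)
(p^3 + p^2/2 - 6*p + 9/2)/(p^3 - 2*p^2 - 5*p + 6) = (p^2 + 3*p/2 - 9/2)/(p^2 - p - 6)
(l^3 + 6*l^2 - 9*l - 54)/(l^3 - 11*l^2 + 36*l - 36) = (l^2 + 9*l + 18)/(l^2 - 8*l + 12)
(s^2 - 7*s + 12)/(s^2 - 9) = (s - 4)/(s + 3)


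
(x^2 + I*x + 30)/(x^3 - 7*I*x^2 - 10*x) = (x + 6*I)/(x*(x - 2*I))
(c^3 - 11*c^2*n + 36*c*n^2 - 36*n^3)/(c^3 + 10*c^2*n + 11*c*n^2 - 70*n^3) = (c^2 - 9*c*n + 18*n^2)/(c^2 + 12*c*n + 35*n^2)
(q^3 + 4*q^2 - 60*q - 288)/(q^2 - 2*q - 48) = q + 6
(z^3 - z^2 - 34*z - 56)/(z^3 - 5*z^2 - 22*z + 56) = (z + 2)/(z - 2)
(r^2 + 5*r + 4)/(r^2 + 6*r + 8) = (r + 1)/(r + 2)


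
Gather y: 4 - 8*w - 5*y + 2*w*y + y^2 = -8*w + y^2 + y*(2*w - 5) + 4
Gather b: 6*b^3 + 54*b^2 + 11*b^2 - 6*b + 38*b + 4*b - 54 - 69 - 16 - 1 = 6*b^3 + 65*b^2 + 36*b - 140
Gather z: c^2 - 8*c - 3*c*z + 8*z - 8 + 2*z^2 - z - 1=c^2 - 8*c + 2*z^2 + z*(7 - 3*c) - 9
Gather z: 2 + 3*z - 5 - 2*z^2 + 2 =-2*z^2 + 3*z - 1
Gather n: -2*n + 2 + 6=8 - 2*n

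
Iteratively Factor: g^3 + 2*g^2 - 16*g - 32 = (g + 2)*(g^2 - 16) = (g + 2)*(g + 4)*(g - 4)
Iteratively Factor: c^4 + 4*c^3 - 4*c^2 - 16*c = (c - 2)*(c^3 + 6*c^2 + 8*c) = (c - 2)*(c + 4)*(c^2 + 2*c) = (c - 2)*(c + 2)*(c + 4)*(c)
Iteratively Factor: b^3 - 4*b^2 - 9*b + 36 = (b - 3)*(b^2 - b - 12) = (b - 3)*(b + 3)*(b - 4)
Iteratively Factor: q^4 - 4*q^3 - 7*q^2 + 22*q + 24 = (q + 1)*(q^3 - 5*q^2 - 2*q + 24) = (q - 3)*(q + 1)*(q^2 - 2*q - 8) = (q - 3)*(q + 1)*(q + 2)*(q - 4)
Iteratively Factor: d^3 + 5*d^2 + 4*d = (d + 4)*(d^2 + d) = (d + 1)*(d + 4)*(d)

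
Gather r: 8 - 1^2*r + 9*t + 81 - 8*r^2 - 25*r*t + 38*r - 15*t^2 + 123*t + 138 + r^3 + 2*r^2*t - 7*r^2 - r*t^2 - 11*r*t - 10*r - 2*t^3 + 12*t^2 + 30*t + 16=r^3 + r^2*(2*t - 15) + r*(-t^2 - 36*t + 27) - 2*t^3 - 3*t^2 + 162*t + 243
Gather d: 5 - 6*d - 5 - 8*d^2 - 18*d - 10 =-8*d^2 - 24*d - 10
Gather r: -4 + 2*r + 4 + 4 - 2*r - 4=0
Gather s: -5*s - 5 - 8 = -5*s - 13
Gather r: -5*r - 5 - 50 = -5*r - 55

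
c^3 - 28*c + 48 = (c - 4)*(c - 2)*(c + 6)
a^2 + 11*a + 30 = (a + 5)*(a + 6)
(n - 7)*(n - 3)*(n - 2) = n^3 - 12*n^2 + 41*n - 42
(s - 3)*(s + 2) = s^2 - s - 6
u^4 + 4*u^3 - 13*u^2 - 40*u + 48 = (u - 3)*(u - 1)*(u + 4)^2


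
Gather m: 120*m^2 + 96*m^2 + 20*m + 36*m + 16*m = 216*m^2 + 72*m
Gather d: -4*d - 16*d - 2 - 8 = -20*d - 10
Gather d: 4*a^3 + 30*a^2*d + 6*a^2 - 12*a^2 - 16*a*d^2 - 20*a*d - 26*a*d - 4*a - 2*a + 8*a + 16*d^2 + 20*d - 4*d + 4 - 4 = 4*a^3 - 6*a^2 + 2*a + d^2*(16 - 16*a) + d*(30*a^2 - 46*a + 16)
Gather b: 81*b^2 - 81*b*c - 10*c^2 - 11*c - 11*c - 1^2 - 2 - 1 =81*b^2 - 81*b*c - 10*c^2 - 22*c - 4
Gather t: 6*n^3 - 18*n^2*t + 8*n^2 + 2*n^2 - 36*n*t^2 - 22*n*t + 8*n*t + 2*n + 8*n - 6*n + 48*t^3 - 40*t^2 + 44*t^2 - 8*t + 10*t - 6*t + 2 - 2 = 6*n^3 + 10*n^2 + 4*n + 48*t^3 + t^2*(4 - 36*n) + t*(-18*n^2 - 14*n - 4)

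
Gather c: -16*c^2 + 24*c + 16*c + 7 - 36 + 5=-16*c^2 + 40*c - 24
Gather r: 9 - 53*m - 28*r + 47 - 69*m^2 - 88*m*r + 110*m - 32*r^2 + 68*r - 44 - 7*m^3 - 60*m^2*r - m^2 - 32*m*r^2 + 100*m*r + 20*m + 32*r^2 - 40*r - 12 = -7*m^3 - 70*m^2 - 32*m*r^2 + 77*m + r*(-60*m^2 + 12*m)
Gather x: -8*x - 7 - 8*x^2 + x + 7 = -8*x^2 - 7*x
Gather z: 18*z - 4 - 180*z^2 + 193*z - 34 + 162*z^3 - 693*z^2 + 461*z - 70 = 162*z^3 - 873*z^2 + 672*z - 108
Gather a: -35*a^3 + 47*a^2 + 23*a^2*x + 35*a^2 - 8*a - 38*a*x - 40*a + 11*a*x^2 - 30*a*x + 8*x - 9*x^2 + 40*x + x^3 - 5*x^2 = -35*a^3 + a^2*(23*x + 82) + a*(11*x^2 - 68*x - 48) + x^3 - 14*x^2 + 48*x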